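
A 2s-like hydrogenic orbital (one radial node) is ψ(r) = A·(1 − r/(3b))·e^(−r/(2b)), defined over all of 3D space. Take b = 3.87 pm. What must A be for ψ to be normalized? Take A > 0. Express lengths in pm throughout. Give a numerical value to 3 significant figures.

The normalization condition is ∫|ψ|² 4πr² dr = 1 from 0 to ∞.
In 3D with spherical symmetry the volume element is 4πr² dr.
Recall ∫₀^∞ r^m e^(−r/β) dr = m!·β^(m+1), ∫|ψ|² 4πr² dr = A²·(8·π·b^3/3).
With b = 3.87: A² = 0.002059 and A = 0.04538.

A ≈ 0.0454 pm^(-3/2)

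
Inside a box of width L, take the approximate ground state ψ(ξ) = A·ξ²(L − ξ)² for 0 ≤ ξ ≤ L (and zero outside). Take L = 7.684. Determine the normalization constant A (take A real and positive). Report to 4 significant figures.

A ≈ 0.002597

The normalization condition is ∫|ψ|² dξ = 1 from 0 to L.
Expanding the polynomial and integrating term by term, carrying out the integral gives A² · L^9/630.
Plugging in L = 7.684 yields A = 0.0025973.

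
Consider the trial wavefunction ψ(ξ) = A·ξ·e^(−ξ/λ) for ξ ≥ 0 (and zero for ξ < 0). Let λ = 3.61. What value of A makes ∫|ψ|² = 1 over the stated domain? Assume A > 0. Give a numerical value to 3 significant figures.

A ≈ 0.292

Require ∫ |ψ|² dξ = 1 over the whole domain.
With ∫₀^∞ ξ^2 e^(−αξ) dξ = 2!/α^3, with ψ = A·ξ·e^(−ξ/λ), the integral evaluates to A²·[λ^3/4].
Hence A² = 1/[λ^3/4].
Substituting λ = 3.61 gives A² = 0.08502, so A = 0.2916.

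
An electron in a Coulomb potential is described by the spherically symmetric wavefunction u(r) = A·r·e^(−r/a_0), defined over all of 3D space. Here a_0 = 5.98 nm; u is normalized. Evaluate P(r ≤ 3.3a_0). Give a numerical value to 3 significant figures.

P ≈ 0.787

With dV = 4πr²dr, the probability is ∫|u|² dV over r ≤ 3.3a_0.
A² is fixed by ∫₀^∞ 4πr²|u|² dr = 1, i.e. A² = (3·π·a_0^5)^(−1).
Let t = r/a_0; then A², 4π and the length scale all cancel, so P = ∫_{0}^{3.3} t^4·e^(-2·t) dt ÷ ∫_{0}^{∞} t^4·e^(-2·t) dt.
With ∫ t^4·e^(-2·t) dt = -(t^4/2 + t^3 + 3·t^2/2 + 3·t/2 + 3/4)·e^(-2·t) + C, the region integral is ≈ 0.59047 and the full one is 3/4.
The region integral divided by the full integral gives P = 0.7873.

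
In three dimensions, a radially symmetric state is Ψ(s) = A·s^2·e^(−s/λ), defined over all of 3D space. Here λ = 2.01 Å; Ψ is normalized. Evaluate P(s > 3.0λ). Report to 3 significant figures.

P = ∫ |Ψ|² 4πs² ds over s > 3.0λ.
Normalization gives A² = 1/(45·π·λ^7/2).
Let u = s/λ; then A², 4π and the length scale all cancel, so P = ∫_{3.0}^{∞} u^6·e^(-2·u) du ÷ ∫_{0}^{∞} u^6·e^(-2·u) du.
With ∫ u^6·e^(-2·u) du = -(4·u^6 + 12·u^5 + 30·u^4 + 60·u^3 + 90·u^2 + 90·u + 45)·e^(-2·u)/8 + C, the region integral is ≈ 3.4105 and the full one is 45/8.
Taking the ratio yields P = 0.6063.

P ≈ 0.606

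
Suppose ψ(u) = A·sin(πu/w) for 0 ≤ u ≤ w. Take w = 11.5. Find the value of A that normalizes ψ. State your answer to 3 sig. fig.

We need A² ∫|f|² du = 1, taking the integral from 0 to w.
Carrying out the integral gives A² · w/2.
Hence A² = 1/[w/2].
With w = 11.5: A² = 0.1739 and A = 0.4170.

A ≈ 0.417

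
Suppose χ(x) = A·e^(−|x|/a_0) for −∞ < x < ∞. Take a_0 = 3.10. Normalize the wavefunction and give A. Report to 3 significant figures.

A ≈ 0.568

Require ∫ |χ|² dx = 1 over the whole domain.
Carrying out the integral gives A² · a_0.
With a_0 = 3.10: A² = 0.3226 and A = 0.5680.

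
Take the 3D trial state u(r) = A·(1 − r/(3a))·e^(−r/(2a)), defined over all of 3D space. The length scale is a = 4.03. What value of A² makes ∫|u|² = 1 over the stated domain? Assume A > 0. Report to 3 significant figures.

The normalization condition is ∫|u|² 4πr² dr = 1 from 0 to ∞.
The angular integral contributes 4π, leaving ∫₀^∞ r²|u|² dr.
With u = A·(1 − r/(3a))·e^(−r/(2a)), the integral evaluates to A²·[8·π·a^3/3].
Hence A² = 1/[8·π·a^3/3].
With a = 4.03: A² = 0.001824 and A = 0.04271.

A^2 ≈ 0.00182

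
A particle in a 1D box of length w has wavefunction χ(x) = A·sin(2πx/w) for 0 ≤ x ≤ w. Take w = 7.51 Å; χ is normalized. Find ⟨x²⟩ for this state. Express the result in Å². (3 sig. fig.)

⟨x^2⟩ ≈ 18.1 Å^2

⟨x²⟩ = ∫ x^2 |χ|² dx over the full domain.
Using sin²θ = (1 − cos 2θ)/2, evaluating both integrals, ⟨x²⟩ = -w^2/(8·π^2) + w^2/3.
With w = 7.51, ⟨x^2⟩ = 18.09.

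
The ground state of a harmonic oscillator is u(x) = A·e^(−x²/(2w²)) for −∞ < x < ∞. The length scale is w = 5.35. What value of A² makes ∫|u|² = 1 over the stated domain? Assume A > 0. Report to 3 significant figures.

The normalization condition is ∫|u|² dx = 1 from −∞ to ∞.
With ∫_{−∞}^{∞} x^(2m) e^(−αx²) dx = (2m−1)!!·√π / (2^m α^(m+1/2)), carrying out the integral gives A² · √(π)·w.
With w = 5.35: A² = 0.1055 and A = 0.3247.

A^2 ≈ 0.105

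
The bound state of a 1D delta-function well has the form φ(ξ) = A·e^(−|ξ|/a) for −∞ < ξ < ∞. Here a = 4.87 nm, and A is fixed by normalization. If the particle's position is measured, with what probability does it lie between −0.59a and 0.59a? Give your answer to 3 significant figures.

P ≈ 0.693

|φ|² is the probability density, so P = ∫_{−0.59a}^{0.59a} |φ|² dξ.
The normalization integral ∫|φ|²dξ over the whole domain equals a·A², and A² cancels in the ratio.
Both integrals are even about ξ = 0, so only the ξ ≥ 0 halves are needed (the factors of 2 cancel). Let u = ξ/a; then A² and the length scale cancel, so P = ∫_{0}^{0.59} e^(-2·u) du ÷ ∫_{0}^{∞} e^(-2·u) du.
An antiderivative of e^(-2·u) is -e^(-2·u)/2; evaluating from 0 to 0.59 gives 1/2 - e^(-59/50)/2, while the full integral is 1/2.
Evaluating gives P = 0.6927.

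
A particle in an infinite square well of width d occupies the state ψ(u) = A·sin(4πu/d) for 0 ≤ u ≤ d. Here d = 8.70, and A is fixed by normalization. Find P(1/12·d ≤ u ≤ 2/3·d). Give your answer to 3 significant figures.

P = ∫_{1/12·d}^{2/3·d} |ψ(u)|² du.
Since A² = 1/(d/2), this is the region integral divided by the full normalization integral.
In terms of t = u/d (A² and the length scale cancel between numerator and denominator), P = [∫_{1/12}^{2/3} sin(4·π·t)^2 dt] / [∫_{0}^{1} sin(4·π·t)^2 dt].
Using ∫ sin(4·π·t)^2 dt = t/2 - sin(4·π·t)·cos(4·π·t)/(8·π), the numerator is √(3)/(16·π) + 7/24 and the denominator is 1/2.
Evaluating gives P = √(3)/(8·π) + 7/12.

P ≈ 0.652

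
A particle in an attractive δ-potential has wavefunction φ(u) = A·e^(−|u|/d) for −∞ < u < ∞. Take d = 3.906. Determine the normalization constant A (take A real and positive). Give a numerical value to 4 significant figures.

A ≈ 0.5060

Require ∫ |φ|² du = 1 over the whole domain.
With ∫₀^∞ u^0 e^(−αu) du = 0!/α^1, the integral (without the A² prefactor) comes out to d.
So A² = (d)^(−1).
With d = 3.906: A² = 0.25602 and A = 0.50598.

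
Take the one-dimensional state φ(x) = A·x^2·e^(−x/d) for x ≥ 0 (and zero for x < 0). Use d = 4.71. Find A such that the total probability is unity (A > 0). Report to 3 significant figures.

A ≈ 0.0240

We need A² ∫|f|² dx = 1, taking the integral from 0 to ∞.
With ∫₀^∞ x^4 e^(−αx) dx = 4!/α^5, carrying out the integral gives A² · 3·d^5/4.
Hence A² = 1/[3·d^5/4].
Substituting d = 4.71 gives A² = 0.0005752, so A = 0.02398.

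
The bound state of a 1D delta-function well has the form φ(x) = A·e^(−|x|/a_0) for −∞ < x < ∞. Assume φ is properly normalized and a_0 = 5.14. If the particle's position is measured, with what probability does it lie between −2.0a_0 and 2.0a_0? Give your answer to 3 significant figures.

The probability is P = ∫ |φ|² dx over [−2.0a_0, 2.0a_0].
Since A² = 1/(a_0), this is the region integral divided by the full normalization integral.
By symmetry take twice the x ≥ 0 contribution in numerator and denominator; the 2's cancel. In terms of u = x/a_0 (A² and the length scale cancel between numerator and denominator), P = [∫_{0}^{2.0} e^(-2·u) du] / [∫_{0}^{∞} e^(-2·u) du].
An antiderivative of e^(-2·u) is -e^(-2·u)/2; evaluating from 0 to 2.0 gives 1/2 - e^(-4)/2, while the full integral is 1/2.
The result is P = 0.9817.

P ≈ 0.982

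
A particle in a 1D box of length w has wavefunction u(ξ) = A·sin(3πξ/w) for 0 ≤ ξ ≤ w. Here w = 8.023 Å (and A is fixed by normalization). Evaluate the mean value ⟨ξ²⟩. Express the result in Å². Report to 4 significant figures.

⟨ξ^2⟩ ≈ 21.09 Å^2

The expectation value is the |u|²-weighted average of ξ^2: ∫ ξ^2|u|² dξ.
With ∫₀^w sin²(nπξ/w) dξ = w/2, the ratio of the moment integral to the normalization integral gives ⟨ξ²⟩ = -w^2/(18·π^2) + w^2/3.
Putting w = 8.023 gives 21.094.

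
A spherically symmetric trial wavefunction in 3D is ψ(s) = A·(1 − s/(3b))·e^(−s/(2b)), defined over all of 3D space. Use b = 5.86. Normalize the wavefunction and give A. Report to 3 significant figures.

We need A² ∫|f|² 4πs² ds = 1, taking the integral from 0 to ∞.
With ∫₀^∞ s^4 e^(−αs) ds = 4!/α^5, with ψ = A·(1 − s/(3b))·e^(−s/(2b)), the integral evaluates to A²·[8·π·b^3/3].
So A² = (8·π·b^3/3)^(−1).
Substituting b = 5.86 gives A² = 0.0005932, so A = 0.02436.

A ≈ 0.0244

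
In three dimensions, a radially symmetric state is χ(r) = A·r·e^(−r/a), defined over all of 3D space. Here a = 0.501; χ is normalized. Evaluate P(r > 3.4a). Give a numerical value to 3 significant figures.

P ≈ 0.192

Integrate the radial probability density 4πr²|χ|² over r > 3.4a.
The full normalization integral is A²·[3·π·a^5] = 1, fixing A².
Substituting u = r/a, A², 4π and the length scale all cancel in the ratio: P = ∫_{3.4}^{∞} u^4·e^(-2·u) du / ∫_{0}^{∞} u^4·e^(-2·u) du.
Using ∫ u^4·e^(-2·u) du = -(u^4/2 + u^3 + 3·u^2/2 + 3·u/2 + 3/4)·e^(-2·u), the numerator is ≈ 0.14402 and the denominator is 3/4.
Taking the ratio yields P = 0.1920.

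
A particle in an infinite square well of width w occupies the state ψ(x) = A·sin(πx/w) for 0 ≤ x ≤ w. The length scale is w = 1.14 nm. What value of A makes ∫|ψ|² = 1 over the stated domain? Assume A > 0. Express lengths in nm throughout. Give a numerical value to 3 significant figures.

A ≈ 1.32 nm^(-1/2)

Normalization requires ∫|ψ|² dx = 1, integrated from 0 to w.
Using sin²θ = (1 − cos 2θ)/2, ∫|ψ|² dx = A²·(w/2).
With w = 1.14: A² = 1.754 and A = 1.325.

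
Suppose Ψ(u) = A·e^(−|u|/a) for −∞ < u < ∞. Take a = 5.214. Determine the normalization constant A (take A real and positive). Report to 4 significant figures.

We need A² ∫|f|² du = 1, taking the integral from −∞ to ∞.
Using ∫₀^∞ uⁿ e^(−αu) du = n!/αⁿ⁺¹, the integral (without the A² prefactor) comes out to a.
So A² = (a)^(−1).
Plugging in a = 5.214 yields A = 0.43794.

A ≈ 0.4379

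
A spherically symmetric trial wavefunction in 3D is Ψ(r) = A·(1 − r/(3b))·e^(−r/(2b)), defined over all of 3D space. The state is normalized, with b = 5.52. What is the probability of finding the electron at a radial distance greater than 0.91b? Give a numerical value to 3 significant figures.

P ≈ 0.880

Integrate the radial probability density 4πr²|Ψ|² over r > 0.91b.
The full normalization integral is A²·[8·π·b^3/3] = 1, fixing A².
Substituting u = r/b, A², 4π and the length scale all cancel in the ratio: P = ∫_{0.91}^{∞} u^2·(1 - u/3)^2·e^(-u) du / ∫_{0}^{∞} u^2·(1 - u/3)^2·e^(-u) du.
An antiderivative of u^2·(1 - u/3)^2·e^(-u) is (-u^4 + 2·u^3 - 3·u^2 - 6·u - 6)·e^(-u)/9; evaluating from 0.91 to ∞ gives ≈ 0.58692, while the full integral is 2/3.
Taking the ratio yields P = 0.8804.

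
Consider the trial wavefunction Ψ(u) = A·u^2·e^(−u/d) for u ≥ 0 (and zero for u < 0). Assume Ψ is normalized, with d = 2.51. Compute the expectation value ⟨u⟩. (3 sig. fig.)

By definition ⟨u⟩ = ∫ u |Ψ(u)|² du.
With ∫₀^∞ u^5 e^(−αu) du = 5!/α^6, since the A² factors cancel between numerator and denominator, ⟨u⟩ = 5·d/2.
With d = 2.51, ⟨u⟩ = 6.275.

⟨u⟩ ≈ 6.28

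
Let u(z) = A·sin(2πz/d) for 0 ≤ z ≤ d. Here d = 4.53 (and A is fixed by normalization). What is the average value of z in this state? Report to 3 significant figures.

By definition ⟨z⟩ = ∫ z |u(z)|² dz.
Using sin²θ = (1 − cos 2θ)/2, since the A² factors cancel between numerator and denominator, ⟨z⟩ = d/2.
Putting d = 4.53 gives 2.265.

⟨z⟩ ≈ 2.27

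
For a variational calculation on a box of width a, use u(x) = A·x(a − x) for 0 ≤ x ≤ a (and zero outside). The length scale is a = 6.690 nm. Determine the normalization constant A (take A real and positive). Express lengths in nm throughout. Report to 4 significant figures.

We need A² ∫|f|² dx = 1, taking the integral from 0 to a.
Expanding the polynomial and integrating term by term, with u = A·x(a − x), the integral evaluates to A²·[a^5/30].
With a = 6.690: A² = 0.0022387 and A = 0.047315.

A ≈ 0.04731 nm^(-5/2)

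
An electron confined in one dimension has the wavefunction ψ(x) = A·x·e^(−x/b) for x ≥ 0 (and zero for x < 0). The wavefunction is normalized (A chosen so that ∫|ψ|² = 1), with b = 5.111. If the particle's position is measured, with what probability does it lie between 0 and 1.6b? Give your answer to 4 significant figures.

The probability is P = ∫ |ψ|² dx over [0, 1.6b].
Since A² = 1/(b^3/4), this is the region integral divided by the full normalization integral.
Let u = x/b; then A² and the length scale cancel, so P = ∫_{0}^{1.6} u^2·e^(-2·u) du ÷ ∫_{0}^{∞} u^2·e^(-2·u) du.
An antiderivative of u^2·e^(-2·u) is -(2·u^2 + 2·u + 1)·e^(-2·u)/4; evaluating from 0 to 1.6 gives 1/4 - 233·e^(-16/5)/100, while the full integral is 1/4.
Taking the ratio, P = 0.62010.

P ≈ 0.6201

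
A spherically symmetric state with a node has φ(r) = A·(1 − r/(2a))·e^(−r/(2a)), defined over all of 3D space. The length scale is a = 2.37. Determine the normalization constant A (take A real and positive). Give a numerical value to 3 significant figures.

The normalization condition is ∫|φ|² 4πr² dr = 1 from 0 to ∞.
The angular integral contributes 4π, leaving ∫₀^∞ r²|φ|² dr.
Using ∫₀^∞ rⁿ e^(−αr) dr = n!/αⁿ⁺¹, carrying out the integral gives A² · 8·π·a^3.
Setting this equal to 1 gives A² = 1/(8·π·a^3).
Plugging in a = 2.37 yields A = 0.05467.

A ≈ 0.0547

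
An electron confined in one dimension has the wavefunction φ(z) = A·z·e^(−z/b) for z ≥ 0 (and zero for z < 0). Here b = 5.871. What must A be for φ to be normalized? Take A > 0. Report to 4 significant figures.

The normalization condition is ∫|φ|² dz = 1 from 0 to ∞.
Carrying out the integral gives A² · b^3/4.
So A² = (b^3/4)^(−1).
Substituting b = 5.871 gives A² = 0.019766, so A = 0.14059.

A ≈ 0.1406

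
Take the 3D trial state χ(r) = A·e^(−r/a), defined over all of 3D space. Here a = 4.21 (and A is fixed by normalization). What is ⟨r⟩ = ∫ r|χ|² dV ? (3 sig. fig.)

⟨r⟩ ≈ 6.32

⟨r⟩ = ∫ r |χ|² 4πr² dr over the full domain.
Using ∫₀^∞ rⁿ e^(−αr) dr = n!/αⁿ⁺¹, since the A² factors cancel between numerator and denominator, ⟨r⟩ = 3·a/2.
Putting a = 4.21 gives 6.315.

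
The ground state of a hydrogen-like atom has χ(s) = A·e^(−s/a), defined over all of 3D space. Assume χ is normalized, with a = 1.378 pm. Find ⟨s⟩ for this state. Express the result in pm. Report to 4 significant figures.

The expectation value is the |χ|²-weighted average of s: ∫ s|χ|² 4πs² ds.
Recall ∫₀^∞ s^m e^(−s/β) ds = m!·β^(m+1), evaluating both integrals, ⟨s⟩ = 3·a/2.
Putting a = 1.378 gives 2.0670.

⟨s⟩ ≈ 2.067 pm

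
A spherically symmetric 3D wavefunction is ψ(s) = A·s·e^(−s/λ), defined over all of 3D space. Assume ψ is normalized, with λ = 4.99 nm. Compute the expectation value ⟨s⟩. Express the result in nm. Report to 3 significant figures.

By definition ⟨s⟩ = ∫ s |ψ(s)|² 4πs² ds.
The ratio of the moment integral to the normalization integral gives ⟨s⟩ = 5·λ/2.
Putting λ = 4.99 gives 12.48.

⟨s⟩ ≈ 12.5 nm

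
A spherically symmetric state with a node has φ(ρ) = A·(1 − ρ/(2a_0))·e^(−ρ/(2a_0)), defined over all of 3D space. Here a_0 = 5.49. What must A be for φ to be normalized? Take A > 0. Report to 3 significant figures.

A ≈ 0.0155

Require ∫ |φ|² 4πρ² dρ = 1 over the whole domain.
(Spherical symmetry: dV = 4πρ² dρ.)
Using ∫₀^∞ ρⁿ e^(−αρ) dρ = n!/αⁿ⁺¹, the integral (without the A² prefactor) comes out to 8·π·a_0^3.
Substituting a_0 = 5.49 gives A² = 0.0002405, so A = 0.01551.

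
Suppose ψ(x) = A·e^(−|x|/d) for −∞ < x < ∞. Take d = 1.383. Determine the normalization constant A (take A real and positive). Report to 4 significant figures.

We need A² ∫|f|² dx = 1, taking the integral from −∞ to ∞.
Using ∫₀^∞ xⁿ e^(−αx) dx = n!/αⁿ⁺¹, with ψ = A·e^(−|x|/d), the integral evaluates to A²·[d].
Setting this equal to 1 gives A² = 1/(d).
Plugging in d = 1.383 yields A = 0.85033.

A ≈ 0.8503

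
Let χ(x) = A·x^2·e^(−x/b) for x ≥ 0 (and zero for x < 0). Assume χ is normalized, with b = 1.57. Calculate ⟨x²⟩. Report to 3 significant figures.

⟨x^2⟩ ≈ 18.5

By definition ⟨x²⟩ = ∫ x^2 |χ(x)|² dx.
Since the A² factors cancel between numerator and denominator, ⟨x²⟩ = 15·b^2/2.
With b = 1.57, ⟨x^2⟩ = 18.49.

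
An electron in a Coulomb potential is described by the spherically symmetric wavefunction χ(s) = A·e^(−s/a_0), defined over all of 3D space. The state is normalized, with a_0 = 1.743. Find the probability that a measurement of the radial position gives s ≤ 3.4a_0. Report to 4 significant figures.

Integrate the radial probability density 4πs²|χ|² over s ≤ 3.4a_0.
A² is fixed by ∫₀^∞ 4πs²|χ|² ds = 1, i.e. A² = (π·a_0^3)^(−1).
Let u = s/a_0; then A², 4π and the length scale all cancel, so P = ∫_{0}^{3.4} u^2·e^(-2·u) du ÷ ∫_{0}^{∞} u^2·e^(-2·u) du.
Using ∫ u^2·e^(-2·u) du = -(2·u^2 + 2·u + 1)·e^(-2·u)/4, the numerator is 1/4 - 773·e^(-34/5)/100 and the denominator is 1/4.
The region integral divided by the full integral gives P = 0.96556.

P ≈ 0.9656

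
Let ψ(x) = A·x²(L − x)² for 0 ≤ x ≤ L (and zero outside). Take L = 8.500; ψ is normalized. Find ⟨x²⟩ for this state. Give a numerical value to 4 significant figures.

⟨x^2⟩ ≈ 19.70

By definition ⟨x²⟩ = ∫ x^2 |ψ(x)|² dx.
Expanding the polynomial and integrating term by term, since the A² factors cancel between numerator and denominator, ⟨x²⟩ = 3·L^2/11.
Putting L = 8.500 gives 19.705.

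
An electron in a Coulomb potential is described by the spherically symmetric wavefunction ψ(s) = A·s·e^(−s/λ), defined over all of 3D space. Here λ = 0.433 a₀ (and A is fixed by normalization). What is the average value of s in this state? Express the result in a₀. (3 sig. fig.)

⟨s⟩ ≈ 1.08 a₀

⟨s⟩ = ∫ s |ψ|² 4πs² ds over the full domain.
With ∫₀^∞ s^5 e^(−αs) ds = 5!/α^6, since the A² factors cancel between numerator and denominator, ⟨s⟩ = 5·λ/2.
With λ = 0.433, ⟨s⟩ = 1.083.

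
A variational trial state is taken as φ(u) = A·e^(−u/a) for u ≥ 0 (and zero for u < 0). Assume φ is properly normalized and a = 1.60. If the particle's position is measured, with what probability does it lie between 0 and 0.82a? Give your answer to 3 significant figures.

|φ|² is the probability density, so P = ∫_{0}^{0.82a} |φ|² du.
Since A² = 1/(a/2), this is the region integral divided by the full normalization integral.
Substituting t = u/a, A² and the length scale cancel in the ratio: P = ∫_{0}^{0.82} e^(-2·t) dt / ∫_{0}^{∞} e^(-2·t) dt.
With ∫ e^(-2·t) dt = -e^(-2·t)/2 + C, the region integral is 1/2 - e^(-41/25)/2 and the full one is 1/2.
Evaluating gives P = 0.8060.

P ≈ 0.806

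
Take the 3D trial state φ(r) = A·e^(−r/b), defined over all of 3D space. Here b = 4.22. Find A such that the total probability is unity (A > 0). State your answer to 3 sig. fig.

Normalization requires ∫|φ|² 4πr² dr = 1, integrated from 0 to ∞.
Using ∫₀^∞ rⁿ e^(−αr) dr = n!/αⁿ⁺¹, ∫|φ|² 4πr² dr = A²·(π·b^3).
Setting this equal to 1 gives A² = 1/(π·b^3).
Substituting b = 4.22 gives A² = 0.004236, so A = 0.06508.

A ≈ 0.0651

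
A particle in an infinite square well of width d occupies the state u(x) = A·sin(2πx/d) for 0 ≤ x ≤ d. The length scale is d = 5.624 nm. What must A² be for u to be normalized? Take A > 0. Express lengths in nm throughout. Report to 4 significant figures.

Normalization requires ∫|u|² dx = 1, integrated from 0 to d.
Using sin²θ = (1 − cos 2θ)/2, with u = A·sin(2πx/d), the integral evaluates to A²·[d/2].
Setting this equal to 1 gives A² = 1/(d/2).
With d = 5.624: A² = 0.35562 and A = 0.59634.

A^2 ≈ 0.3556 nm^(-1)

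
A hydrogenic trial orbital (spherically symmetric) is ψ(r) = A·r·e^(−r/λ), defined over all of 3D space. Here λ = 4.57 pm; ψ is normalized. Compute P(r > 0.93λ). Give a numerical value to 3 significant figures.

With dV = 4πr²dr, the probability is ∫|ψ|² dV over r > 0.93λ.
Normalization gives A² = 1/(3·π·λ^5).
Substituting u = r/λ, A², 4π and the length scale all cancel in the ratio: P = ∫_{0.93}^{∞} u^4·e^(-2·u) du / ∫_{0}^{∞} u^4·e^(-2·u) du.
An antiderivative of u^4·e^(-2·u) is -(u^4/2 + u^3 + 3·u^2/2 + 3·u/2 + 3/4)·e^(-2·u); evaluating from 0.93 to ∞ gives ≈ 0.71932, while the full integral is 3/4.
This evaluates to P = 0.9591.

P ≈ 0.959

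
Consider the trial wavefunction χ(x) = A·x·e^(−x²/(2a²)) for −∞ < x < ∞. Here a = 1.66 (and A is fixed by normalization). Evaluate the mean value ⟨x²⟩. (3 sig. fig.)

⟨x^2⟩ ≈ 4.13

The expectation value is the |χ|²-weighted average of x^2: ∫ x^2|χ|² dx.
Using the Gaussian integral ∫_{−∞}^{∞} e^(−αx²) dx = √(π/α), since the A² factors cancel between numerator and denominator, ⟨x²⟩ = 3·a^2/2.
Putting a = 1.66 gives 4.133.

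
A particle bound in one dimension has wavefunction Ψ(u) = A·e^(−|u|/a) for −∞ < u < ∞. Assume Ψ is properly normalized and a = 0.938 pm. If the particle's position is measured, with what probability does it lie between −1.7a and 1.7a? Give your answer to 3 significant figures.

The probability is P = ∫ |Ψ|² du over [−1.7a, 1.7a].
The normalization integral ∫|Ψ|²du over the whole domain equals a·A², and A² cancels in the ratio.
Both integrals are even about u = 0, so only the u ≥ 0 halves are needed (the factors of 2 cancel). Let t = u/a; then A² and the length scale cancel, so P = ∫_{0}^{1.7} e^(-2·t) dt ÷ ∫_{0}^{∞} e^(-2·t) dt.
An antiderivative of e^(-2·t) is -e^(-2·t)/2; evaluating from 0 to 1.7 gives 1/2 - e^(-17/5)/2, while the full integral is 1/2.
Taking the ratio, P = 0.9666.

P ≈ 0.967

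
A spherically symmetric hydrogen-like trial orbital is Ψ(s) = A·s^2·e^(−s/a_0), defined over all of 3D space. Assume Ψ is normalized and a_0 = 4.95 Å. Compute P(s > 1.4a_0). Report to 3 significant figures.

With dV = 4πs²ds, the probability is ∫|Ψ|² dV over s > 1.4a_0.
Normalization gives A² = 1/(45·π·a_0^7/2).
In terms of u = s/a_0 (A², 4π and the length scale all cancel between numerator and denominator), P = [∫_{1.4}^{∞} u^6·e^(-2·u) du] / [∫_{0}^{∞} u^6·e^(-2·u) du].
With ∫ u^6·e^(-2·u) du = -(4·u^6 + 12·u^5 + 30·u^4 + 60·u^3 + 90·u^2 + 90·u + 45)·e^(-2·u)/8 + C, the region integral is ≈ 5.4877 and the full one is 45/8.
This evaluates to P = 0.9756.

P ≈ 0.976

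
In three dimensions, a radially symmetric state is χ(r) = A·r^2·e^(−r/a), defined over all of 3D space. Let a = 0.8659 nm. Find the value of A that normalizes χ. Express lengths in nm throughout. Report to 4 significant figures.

Require ∫ |χ|² 4πr² dr = 1 over the whole domain.
(Spherical symmetry: dV = 4πr² dr.)
With χ = A·r^2·e^(−r/a), the integral evaluates to A²·[45·π·a^7/2].
Substituting a = 0.8659 gives A² = 0.038761, so A = 0.19688.

A ≈ 0.1969 nm^(-7/2)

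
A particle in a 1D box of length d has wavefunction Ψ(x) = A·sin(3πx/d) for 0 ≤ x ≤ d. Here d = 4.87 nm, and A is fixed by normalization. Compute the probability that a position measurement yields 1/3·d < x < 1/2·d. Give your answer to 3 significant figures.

P ≈ 0.167

P = ∫_{1/3·d}^{1/2·d} |Ψ(x)|² dx.
With A² fixed by ∫|Ψ|² = 1, i.e. A² = (d/2)^(−1), substitute and integrate.
In terms of u = x/d (A² and the length scale cancel between numerator and denominator), P = [∫_{1/3}^{1/2} sin(3·π·u)^2 du] / [∫_{0}^{1} sin(3·π·u)^2 du].
An antiderivative of sin(3·π·u)^2 is u/2 - sin(6·π·u)/(12·π); evaluating from 1/3 to 1/2 gives 1/12, while the full integral is 1/2.
Evaluating gives P = 1/6.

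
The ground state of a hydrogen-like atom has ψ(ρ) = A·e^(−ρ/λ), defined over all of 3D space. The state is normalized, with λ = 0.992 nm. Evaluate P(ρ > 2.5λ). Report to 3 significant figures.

With dV = 4πρ²dρ, the probability is ∫|ψ|² dV over ρ > 2.5λ.
Normalization gives A² = 1/(π·λ^3).
In terms of u = ρ/λ (A², 4π and the length scale all cancel between numerator and denominator), P = [∫_{2.5}^{∞} u^2·e^(-2·u) du] / [∫_{0}^{∞} u^2·e^(-2·u) du].
With ∫ u^2·e^(-2·u) du = -(2·u^2 + 2·u + 1)·e^(-2·u)/4 + C, the region integral is 37·e^(-5)/8 and the full one is 1/4.
This evaluates to P = 0.1247.

P ≈ 0.125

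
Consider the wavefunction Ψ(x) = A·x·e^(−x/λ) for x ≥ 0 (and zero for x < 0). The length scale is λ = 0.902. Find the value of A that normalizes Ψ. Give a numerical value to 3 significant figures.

A ≈ 2.33

Require ∫ |Ψ|² dx = 1 over the whole domain.
Using ∫₀^∞ xⁿ e^(−αx) dx = n!/αⁿ⁺¹, ∫|Ψ|² dx = A²·(λ^3/4).
With λ = 0.902: A² = 5.451 and A = 2.335.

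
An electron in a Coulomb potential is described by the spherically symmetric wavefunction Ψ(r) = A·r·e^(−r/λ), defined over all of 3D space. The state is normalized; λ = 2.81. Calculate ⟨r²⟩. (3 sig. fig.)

⟨r^2⟩ ≈ 59.2

The expectation value is the |Ψ|²-weighted average of r^2: ∫ r^2|Ψ|² 4πr² dr.
Since the A² factors cancel between numerator and denominator, ⟨r²⟩ = 15·λ^2/2.
Putting λ = 2.81 gives 59.22.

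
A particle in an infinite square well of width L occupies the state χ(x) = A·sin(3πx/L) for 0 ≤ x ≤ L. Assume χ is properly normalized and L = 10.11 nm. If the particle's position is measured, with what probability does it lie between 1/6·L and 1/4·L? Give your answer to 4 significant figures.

|χ|² is the probability density, so P = ∫_{1/6·L}^{1/4·L} |χ|² dx.
Since A² = 1/(L/2), this is the region integral divided by the full normalization integral.
Substituting u = x/L, A² and the length scale cancel in the ratio: P = ∫_{1/6}^{1/4} sin(3·π·u)^2 du / ∫_{0}^{1} sin(3·π·u)^2 du.
With ∫ sin(3·π·u)^2 du = u/2 - sin(6·π·u)/(12·π) + C, the region integral is 1/(12·π) + 1/24 and the full one is 1/2.
The result is P = (2 + π)/(12·π).

P ≈ 0.1364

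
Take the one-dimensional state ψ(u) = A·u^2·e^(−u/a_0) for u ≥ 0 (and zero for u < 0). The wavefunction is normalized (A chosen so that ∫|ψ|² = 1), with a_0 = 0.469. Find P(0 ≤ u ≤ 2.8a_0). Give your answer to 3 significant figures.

P ≈ 0.658

The probability is P = ∫ |ψ|² du over [0, 2.8a_0].
Since A² = 1/(3·a_0^5/4), this is the region integral divided by the full normalization integral.
Substituting t = u/a_0, A² and the length scale cancel in the ratio: P = ∫_{0}^{2.8} t^4·e^(-2·t) dt / ∫_{0}^{∞} t^4·e^(-2·t) dt.
With ∫ t^4·e^(-2·t) dt = -(t^4/2 + t^3 + 3·t^2/2 + 3·t/2 + 3/4)·e^(-2·t) + C, the region integral is ≈ 0.49339 and the full one is 3/4.
The result is P = 0.6578.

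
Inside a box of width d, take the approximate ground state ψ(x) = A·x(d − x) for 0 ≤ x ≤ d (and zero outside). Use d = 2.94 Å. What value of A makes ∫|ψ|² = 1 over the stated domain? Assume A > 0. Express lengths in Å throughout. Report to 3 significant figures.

A ≈ 0.370 Å^(-5/2)

Normalization requires ∫|ψ|² dx = 1, integrated from 0 to d.
Expanding the polynomial and integrating term by term, the integral (without the A² prefactor) comes out to d^5/30.
Setting this equal to 1 gives A² = 1/(d^5/30).
Plugging in d = 2.94 yields A = 0.3696.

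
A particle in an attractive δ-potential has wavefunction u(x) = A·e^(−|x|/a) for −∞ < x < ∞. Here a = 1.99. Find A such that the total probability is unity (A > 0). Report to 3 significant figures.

A ≈ 0.709

Require ∫ |u|² dx = 1 over the whole domain.
With ∫₀^∞ x^0 e^(−αx) dx = 0!/α^1, with u = A·e^(−|x|/a), the integral evaluates to A²·[a].
So A² = (a)^(−1).
Substituting a = 1.99 gives A² = 0.5025, so A = 0.7089.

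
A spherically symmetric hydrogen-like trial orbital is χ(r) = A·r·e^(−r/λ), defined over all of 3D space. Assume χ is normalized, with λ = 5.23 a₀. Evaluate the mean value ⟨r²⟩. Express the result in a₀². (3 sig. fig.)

The expectation value is the |χ|²-weighted average of r^2: ∫ r^2|χ|² 4πr² dr.
The ratio of the moment integral to the normalization integral gives ⟨r²⟩ = 15·λ^2/2.
Putting λ = 5.23 gives 205.1.

⟨r^2⟩ ≈ 205 a₀^2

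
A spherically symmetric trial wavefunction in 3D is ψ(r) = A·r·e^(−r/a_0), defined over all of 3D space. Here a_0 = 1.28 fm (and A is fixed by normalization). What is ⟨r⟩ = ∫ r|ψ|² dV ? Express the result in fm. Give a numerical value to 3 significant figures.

⟨r⟩ ≈ 3.20 fm

The expectation value is the |ψ|²-weighted average of r: ∫ r|ψ|² 4πr² dr.
Recall ∫₀^∞ r^m e^(−r/β) dr = m!·β^(m+1), evaluating both integrals, ⟨r⟩ = 5·a_0/2.
With a_0 = 1.28, ⟨r⟩ = 3.200.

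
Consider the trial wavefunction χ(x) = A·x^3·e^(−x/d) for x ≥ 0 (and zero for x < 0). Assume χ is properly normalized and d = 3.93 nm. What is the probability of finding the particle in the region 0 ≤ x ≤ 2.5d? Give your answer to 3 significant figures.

|χ|² is the probability density, so P = ∫_{0}^{2.5d} |χ|² dx.
The normalization integral ∫|χ|²dx over the whole domain equals 45·d^7/8·A², and A² cancels in the ratio.
In terms of u = x/d (A² and the length scale cancel between numerator and denominator), P = [∫_{0}^{2.5} u^6·e^(-2·u) du] / [∫_{0}^{∞} u^6·e^(-2·u) du].
An antiderivative of u^6·e^(-2·u) is -(4·u^6 + 12·u^5 + 30·u^4 + 60·u^3 + 90·u^2 + 90·u + 45)·e^(-2·u)/8; evaluating from 0 to 2.5 gives ≈ 1.3377, while the full integral is 45/8.
Evaluating gives P = 0.2378.

P ≈ 0.238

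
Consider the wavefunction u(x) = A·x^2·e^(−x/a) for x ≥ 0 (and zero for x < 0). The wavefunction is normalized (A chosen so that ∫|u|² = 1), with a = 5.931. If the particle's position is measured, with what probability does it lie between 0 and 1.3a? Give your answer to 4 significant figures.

|u|² is the probability density, so P = ∫_{0}^{1.3a} |u|² dx.
Since A² = 1/(3·a^5/4), this is the region integral divided by the full normalization integral.
Substituting t = x/a, A² and the length scale cancel in the ratio: P = ∫_{0}^{1.3} t^4·e^(-2·t) dt / ∫_{0}^{∞} t^4·e^(-2·t) dt.
An antiderivative of t^4·e^(-2·t) is -(t^4/2 + t^3 + 3·t^2/2 + 3·t/2 + 3/4)·e^(-2·t); evaluating from 0 to 1.3 gives ≈ 0.0919324, while the full integral is 3/4.
The result is P = 0.12258.

P ≈ 0.1226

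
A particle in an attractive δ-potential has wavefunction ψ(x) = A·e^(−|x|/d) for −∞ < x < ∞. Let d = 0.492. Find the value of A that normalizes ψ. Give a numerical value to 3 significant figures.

Normalization requires ∫|ψ|² dx = 1, integrated from −∞ to ∞.
Using ∫₀^∞ xⁿ e^(−αx) dx = n!/αⁿ⁺¹, the integral (without the A² prefactor) comes out to d.
Setting this equal to 1 gives A² = 1/(d).
Substituting d = 0.492 gives A² = 2.033, so A = 1.426.

A ≈ 1.43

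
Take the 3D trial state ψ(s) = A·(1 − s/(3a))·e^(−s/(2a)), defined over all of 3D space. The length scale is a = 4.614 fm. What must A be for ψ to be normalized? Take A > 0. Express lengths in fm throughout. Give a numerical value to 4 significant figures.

A ≈ 0.03486 fm^(-3/2)

The normalization condition is ∫|ψ|² 4πs² ds = 1 from 0 to ∞.
In 3D with spherical symmetry the volume element is 4πs² ds.
With ψ = A·(1 − s/(3a))·e^(−s/(2a)), the integral evaluates to A²·[8·π·a^3/3].
Plugging in a = 4.614 yields A = 0.034860.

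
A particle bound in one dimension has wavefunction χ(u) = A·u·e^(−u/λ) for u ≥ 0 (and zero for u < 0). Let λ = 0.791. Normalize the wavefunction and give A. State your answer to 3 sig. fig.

Normalization requires ∫|χ|² du = 1, integrated from 0 to ∞.
Using ∫₀^∞ uⁿ e^(−αu) du = n!/αⁿ⁺¹, with χ = A·u·e^(−u/λ), the integral evaluates to A²·[λ^3/4].
Plugging in λ = 0.791 yields A = 2.843.

A ≈ 2.84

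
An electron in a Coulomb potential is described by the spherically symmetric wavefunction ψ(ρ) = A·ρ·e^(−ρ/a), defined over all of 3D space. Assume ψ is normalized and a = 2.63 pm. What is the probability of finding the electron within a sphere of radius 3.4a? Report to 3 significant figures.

P ≈ 0.808

Integrate the radial probability density 4πρ²|ψ|² over ρ ≤ 3.4a.
A² is fixed by ∫₀^∞ 4πρ²|ψ|² dρ = 1, i.e. A² = (3·π·a^5)^(−1).
Let u = ρ/a; then A², 4π and the length scale all cancel, so P = ∫_{0}^{3.4} u^4·e^(-2·u) du ÷ ∫_{0}^{∞} u^4·e^(-2·u) du.
Using ∫ u^4·e^(-2·u) du = -(u^4/2 + u^3 + 3·u^2/2 + 3·u/2 + 3/4)·e^(-2·u), the numerator is ≈ 0.60598 and the denominator is 3/4.
The region integral divided by the full integral gives P = 0.8080.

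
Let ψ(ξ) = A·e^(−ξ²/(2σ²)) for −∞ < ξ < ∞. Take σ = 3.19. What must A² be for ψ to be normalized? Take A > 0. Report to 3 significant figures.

A^2 ≈ 0.177

Require ∫ |ψ|² dξ = 1 over the whole domain.
Differentiating ∫e^(−αξ²) dξ = √(π/α) under α to get the higher moments, carrying out the integral gives A² · √(π)·σ.
Setting this equal to 1 gives A² = 1/(√(π)·σ).
Substituting σ = 3.19 gives A² = 0.1769, so A = 0.4205.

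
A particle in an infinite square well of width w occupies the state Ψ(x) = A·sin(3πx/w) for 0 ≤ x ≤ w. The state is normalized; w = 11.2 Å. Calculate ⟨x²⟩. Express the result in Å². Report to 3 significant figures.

⟨x²⟩ = ∫ x^2 |Ψ|² dx over the full domain.
Using sin²θ = (1 − cos 2θ)/2, evaluating both integrals, ⟨x²⟩ = -w^2/(18·π^2) + w^2/3.
Putting w = 11.2 gives 41.11.

⟨x^2⟩ ≈ 41.1 Å^2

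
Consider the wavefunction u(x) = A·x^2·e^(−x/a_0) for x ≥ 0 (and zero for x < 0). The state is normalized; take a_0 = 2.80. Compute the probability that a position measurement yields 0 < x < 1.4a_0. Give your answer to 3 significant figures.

The probability is P = ∫ |u|² dx over [0, 1.4a_0].
With A² fixed by ∫|u|² = 1, i.e. A² = (3·a_0^5/4)^(−1), substitute and integrate.
Substituting t = x/a_0, A² and the length scale cancel in the ratio: P = ∫_{0}^{1.4} t^4·e^(-2·t) dt / ∫_{0}^{∞} t^4·e^(-2·t) dt.
Using ∫ t^4·e^(-2·t) dt = -(t^4/2 + t^3 + 3·t^2/2 + 3·t/2 + 3/4)·e^(-2·t), the numerator is ≈ 0.11424 and the denominator is 3/4.
Taking the ratio, P = 0.1523.

P ≈ 0.152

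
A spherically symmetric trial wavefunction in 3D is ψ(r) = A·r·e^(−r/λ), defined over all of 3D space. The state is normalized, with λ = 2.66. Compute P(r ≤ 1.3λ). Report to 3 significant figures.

P = ∫ |ψ|² 4πr² dr over r ≤ 1.3λ.
Normalization gives A² = 1/(3·π·λ^5).
Substituting u = r/λ, A², 4π and the length scale all cancel in the ratio: P = ∫_{0}^{1.3} u^4·e^(-2·u) du / ∫_{0}^{∞} u^4·e^(-2·u) du.
An antiderivative of u^4·e^(-2·u) is -(u^4/2 + u^3 + 3·u^2/2 + 3·u/2 + 3/4)·e^(-2·u); evaluating from 0 to 1.3 gives ≈ 0.091932, while the full integral is 3/4.
The region integral divided by the full integral gives P = 0.1226.

P ≈ 0.123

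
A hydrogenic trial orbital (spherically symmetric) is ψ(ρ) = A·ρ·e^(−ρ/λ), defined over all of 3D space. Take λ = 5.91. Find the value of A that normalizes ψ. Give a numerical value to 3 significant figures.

A ≈ 0.00384

Require ∫ |ψ|² 4πρ² dρ = 1 over the whole domain.
Carrying out the integral gives A² · 3·π·λ^5.
Hence A² = 1/[3·π·λ^5].
Plugging in λ = 5.91 yields A = 0.003836.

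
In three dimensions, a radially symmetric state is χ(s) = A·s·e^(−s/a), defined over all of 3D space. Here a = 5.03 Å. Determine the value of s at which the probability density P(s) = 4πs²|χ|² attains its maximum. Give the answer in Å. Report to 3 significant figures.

Set d/ds [P(s) = 4πs²|χ|²] = 0 and solve for s > 0.
This gives s = 2·a.
With a = 5.03, the most probable radial distance is 10.06 Å.

s ≈ 10.1 Å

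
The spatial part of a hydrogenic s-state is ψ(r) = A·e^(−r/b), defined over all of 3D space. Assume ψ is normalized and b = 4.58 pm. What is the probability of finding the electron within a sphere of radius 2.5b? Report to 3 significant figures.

P ≈ 0.875

Integrate the radial probability density 4πr²|ψ|² over r ≤ 2.5b.
Normalization gives A² = 1/(π·b^3).
Let u = r/b; then A², 4π and the length scale all cancel, so P = ∫_{0}^{2.5} u^2·e^(-2·u) du ÷ ∫_{0}^{∞} u^2·e^(-2·u) du.
Using ∫ u^2·e^(-2·u) du = -(2·u^2 + 2·u + 1)·e^(-2·u)/4, the numerator is 1/4 - 37·e^(-5)/8 and the denominator is 1/4.
The region integral divided by the full integral gives P = 0.8753.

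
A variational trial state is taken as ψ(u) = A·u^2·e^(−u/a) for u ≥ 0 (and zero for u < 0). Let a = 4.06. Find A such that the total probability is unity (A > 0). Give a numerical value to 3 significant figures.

A ≈ 0.0348

The normalization condition is ∫|ψ|² du = 1 from 0 to ∞.
The integral (without the A² prefactor) comes out to 3·a^5/4.
Hence A² = 1/[3·a^5/4].
With a = 4.06: A² = 0.001209 and A = 0.03477.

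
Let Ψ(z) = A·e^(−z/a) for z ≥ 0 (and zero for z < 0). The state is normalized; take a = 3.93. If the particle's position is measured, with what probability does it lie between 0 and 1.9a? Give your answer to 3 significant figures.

P ≈ 0.978

|Ψ|² is the probability density, so P = ∫_{0}^{1.9a} |Ψ|² dz.
Since A² = 1/(a/2), this is the region integral divided by the full normalization integral.
Let u = z/a; then A² and the length scale cancel, so P = ∫_{0}^{1.9} e^(-2·u) du ÷ ∫_{0}^{∞} e^(-2·u) du.
Using ∫ e^(-2·u) du = -e^(-2·u)/2, the numerator is 1/2 - e^(-19/5)/2 and the denominator is 1/2.
Taking the ratio, P = 0.9776.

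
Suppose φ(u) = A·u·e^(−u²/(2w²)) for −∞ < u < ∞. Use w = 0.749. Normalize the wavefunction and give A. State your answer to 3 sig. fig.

A ≈ 1.64

Normalization requires ∫|φ|² du = 1, integrated from −∞ to ∞.
Differentiating ∫e^(−αu²) du = √(π/α) under α to get the higher moments, the integral (without the A² prefactor) comes out to √(π)·w^3/2.
Setting this equal to 1 gives A² = 1/(√(π)·w^3/2).
Substituting w = 0.749 gives A² = 2.685, so A = 1.639.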